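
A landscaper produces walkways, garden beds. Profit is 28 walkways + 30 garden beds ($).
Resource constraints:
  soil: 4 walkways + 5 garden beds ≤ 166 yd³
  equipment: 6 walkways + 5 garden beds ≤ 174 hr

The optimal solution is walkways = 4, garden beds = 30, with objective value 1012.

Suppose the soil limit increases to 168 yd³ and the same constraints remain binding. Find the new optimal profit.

1020

Check each constraint at x*: soil 166/166 (tight); equipment 174/174 (tight).
The binding rows give the dual system: 4·y_soil + 6·y_equipment = 28 and 5·y_soil + 5·y_equipment = 30.
→ y_soil = 4 and y_equipment = 2.
Δz = y_soil·Δb = 4 × (2) = 8, so new z* = 1012 + 8 = 1020.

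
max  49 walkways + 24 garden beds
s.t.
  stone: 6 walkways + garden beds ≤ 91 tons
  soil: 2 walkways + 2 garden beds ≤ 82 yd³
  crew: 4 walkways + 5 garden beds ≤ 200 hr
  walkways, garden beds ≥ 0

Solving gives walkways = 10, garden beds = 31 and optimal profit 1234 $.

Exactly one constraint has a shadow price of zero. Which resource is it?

crew

stone: 91/91 (binding)
soil: 82/82 (binding)
crew: 195/200 (slack 5)
By complementary slackness, a constraint with positive slack has shadow price 0 → crew.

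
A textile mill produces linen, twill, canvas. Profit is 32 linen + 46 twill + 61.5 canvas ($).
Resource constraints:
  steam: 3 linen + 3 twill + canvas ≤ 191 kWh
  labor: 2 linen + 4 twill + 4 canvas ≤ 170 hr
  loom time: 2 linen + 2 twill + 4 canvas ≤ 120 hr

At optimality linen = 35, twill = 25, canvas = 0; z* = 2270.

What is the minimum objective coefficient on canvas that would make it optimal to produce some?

At the optimum: steam uses 180 of 191 (slack = 11); labor uses 170 of 170 (binding); loom time uses 120 of 120 (binding).
Slack constraints have shadow price 0 (complementary slackness).
The binding rows give the dual system: 2·y_labor + 2·y_loom time = 32 and 4·y_labor + 2·y_loom time = 46.
This yields shadow prices y_labor = 7, y_loom time = 9.
canvas enters the basis when its profit ≥ yᵀa₃ = 7·4 + 9·4 = 64.

64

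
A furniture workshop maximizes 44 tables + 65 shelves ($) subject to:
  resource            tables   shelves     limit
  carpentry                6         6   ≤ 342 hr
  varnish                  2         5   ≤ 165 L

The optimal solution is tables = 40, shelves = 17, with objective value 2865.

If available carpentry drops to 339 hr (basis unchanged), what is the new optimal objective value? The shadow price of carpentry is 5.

Δb = -3, so new z* = 2865 + (5)·(-3) = 2865 − 15 = 2850.

2850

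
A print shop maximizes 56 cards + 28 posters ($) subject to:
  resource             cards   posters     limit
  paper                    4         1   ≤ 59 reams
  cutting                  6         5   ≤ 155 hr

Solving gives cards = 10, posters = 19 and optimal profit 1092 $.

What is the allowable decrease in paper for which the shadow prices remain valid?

28

Binding constraints: paper, cutting. The basis is B = [[4,1],[6,5]] with det 14.
Per unit decrease in paper, x* moves by d = (-0.3571, 0.4286).
The basis stays optimal until cards reaches 0; allowable decrease = 28 reams.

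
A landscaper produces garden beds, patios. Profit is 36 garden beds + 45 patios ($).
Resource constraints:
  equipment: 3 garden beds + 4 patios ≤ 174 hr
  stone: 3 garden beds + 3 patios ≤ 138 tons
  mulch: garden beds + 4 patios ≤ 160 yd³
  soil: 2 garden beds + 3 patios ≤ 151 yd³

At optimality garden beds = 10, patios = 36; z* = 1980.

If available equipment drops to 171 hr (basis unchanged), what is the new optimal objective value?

1953

Check each constraint at x*: equipment 174/174 (tight); stone 138/138 (tight); mulch 154/160 (slack 6); soil 128/151 (slack 23).
Slack constraints have shadow price 0 (complementary slackness).
The binding rows give the dual system: 3·y_equipment + 3·y_stone = 36 and 4·y_equipment + 3·y_stone = 45.
→ y_equipment = 9 and y_stone = 3.
Δz = y_equipment·Δb = 9 × (-3) = -27, so new z* = 1980 − 27 = 1953.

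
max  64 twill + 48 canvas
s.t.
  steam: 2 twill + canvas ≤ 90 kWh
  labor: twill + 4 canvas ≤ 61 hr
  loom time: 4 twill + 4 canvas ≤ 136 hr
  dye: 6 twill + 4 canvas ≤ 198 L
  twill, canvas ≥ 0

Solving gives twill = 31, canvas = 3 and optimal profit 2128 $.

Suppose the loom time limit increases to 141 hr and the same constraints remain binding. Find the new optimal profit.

Check each constraint at x*: steam 65/90 (slack 25); labor 43/61 (slack 18); loom time 136/136 (tight); dye 198/198 (tight).
By complementary slackness, y = 0 for the non-binding constraints.
From A_Bᵀ y = c: 4·y_loom time + 6·y_dye = 64; 4·y_loom time + 4·y_dye = 48.
This yields shadow prices y_loom time = 4, y_dye = 8.
Δz = y_loom time·Δb = 4 × (5) = 20, so new z* = 2128 + 20 = 2148.

2148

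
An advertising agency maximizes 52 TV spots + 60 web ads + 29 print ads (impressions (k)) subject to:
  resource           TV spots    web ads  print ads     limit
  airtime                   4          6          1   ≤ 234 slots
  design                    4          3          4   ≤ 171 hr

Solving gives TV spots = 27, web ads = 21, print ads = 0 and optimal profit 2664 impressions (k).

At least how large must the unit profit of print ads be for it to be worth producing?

Both airtime and design are binding at x*.
The binding rows give the dual system: 4·y_airtime + 4·y_design = 52 and 6·y_airtime + 3·y_design = 60.
This yields shadow prices y_airtime = 7, y_design = 6.
print ads enters the basis when its profit ≥ yᵀa₃ = 7·1 + 6·4 = 31.

31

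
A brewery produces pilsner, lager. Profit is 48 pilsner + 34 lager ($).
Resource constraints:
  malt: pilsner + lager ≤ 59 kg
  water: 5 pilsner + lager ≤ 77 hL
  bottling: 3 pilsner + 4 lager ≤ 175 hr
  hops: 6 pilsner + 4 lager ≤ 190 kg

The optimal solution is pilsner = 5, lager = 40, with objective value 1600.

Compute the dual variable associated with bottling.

1

At the optimum: malt uses 45 of 59 (slack = 14); water uses 65 of 77 (slack = 12); bottling uses 175 of 175 (binding); hops uses 190 of 190 (binding).
By complementary slackness, y = 0 for the non-binding constraints.
Dual feasibility on the basic columns requires 3·y_bottling + 6·y_hops = 48, 4·y_bottling + 4·y_hops = 34.
This yields shadow prices y_bottling = 1, y_hops = 7.5.
Shadow price of bottling = 1.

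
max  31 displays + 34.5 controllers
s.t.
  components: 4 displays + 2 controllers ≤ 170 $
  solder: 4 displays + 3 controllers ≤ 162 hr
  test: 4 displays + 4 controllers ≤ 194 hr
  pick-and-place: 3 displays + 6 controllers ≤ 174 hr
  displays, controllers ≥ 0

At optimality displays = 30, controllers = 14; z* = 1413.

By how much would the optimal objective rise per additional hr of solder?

5.5

Binding: solder and pick-and-place. Non-binding: components (22 unused), test (18 unused).
By complementary slackness, y = 0 for the non-binding constraints.
From A_Bᵀ y = c: 4·y_solder + 3·y_pick-and-place = 31; 3·y_solder + 6·y_pick-and-place = 34.5.
This yields shadow prices y_solder = 5.5, y_pick-and-place = 3.
Shadow price of solder = 5.5.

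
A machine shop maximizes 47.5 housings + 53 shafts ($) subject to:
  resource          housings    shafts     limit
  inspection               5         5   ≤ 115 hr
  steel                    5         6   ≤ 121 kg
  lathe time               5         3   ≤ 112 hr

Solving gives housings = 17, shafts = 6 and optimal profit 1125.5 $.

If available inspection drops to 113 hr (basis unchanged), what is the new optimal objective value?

1117.5

Binding: inspection and steel. Non-binding: lathe time (9 unused).
By complementary slackness, y = 0 for the non-binding constraint.
From A_Bᵀ y = c: 5·y_inspection + 5·y_steel = 47.5; 5·y_inspection + 6·y_steel = 53.
This yields shadow prices y_inspection = 4, y_steel = 5.5.
Δz = y_inspection·Δb = 4 × (-2) = -8, so new z* = 1125.5 − 8 = 1117.5.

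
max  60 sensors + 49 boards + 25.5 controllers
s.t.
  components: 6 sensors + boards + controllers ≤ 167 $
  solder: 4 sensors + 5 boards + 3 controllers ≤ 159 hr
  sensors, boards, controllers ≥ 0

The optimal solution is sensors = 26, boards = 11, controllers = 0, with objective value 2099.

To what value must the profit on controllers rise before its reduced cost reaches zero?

Check each constraint at x*: components 167/167 (tight); solder 159/159 (tight).
Dual feasibility on the basic columns requires 6·y_components + 4·y_solder = 60, 1·y_components + 5·y_solder = 49.
→ y_components = 4 and y_solder = 9.
controllers enters the basis when its profit ≥ yᵀa₃ = 4·1 + 9·3 = 31.

31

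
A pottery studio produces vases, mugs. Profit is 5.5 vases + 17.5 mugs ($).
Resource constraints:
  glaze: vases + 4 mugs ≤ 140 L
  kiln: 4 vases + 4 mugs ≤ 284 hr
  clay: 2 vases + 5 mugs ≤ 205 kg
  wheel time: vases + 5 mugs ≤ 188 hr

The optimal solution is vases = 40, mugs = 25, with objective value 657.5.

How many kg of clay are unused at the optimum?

clay used = 2·40 + 5·25 = 205; slack = 205 − 205 = 0.

0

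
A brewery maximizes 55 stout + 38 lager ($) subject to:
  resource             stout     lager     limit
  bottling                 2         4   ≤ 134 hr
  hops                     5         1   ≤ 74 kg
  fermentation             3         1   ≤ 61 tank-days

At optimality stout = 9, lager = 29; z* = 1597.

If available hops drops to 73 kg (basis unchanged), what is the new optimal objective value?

At the optimum: bottling uses 134 of 134 (binding); hops uses 74 of 74 (binding); fermentation uses 56 of 61 (slack = 5).
By complementary slackness, y = 0 for the non-binding constraint.
From A_Bᵀ y = c: 2·y_bottling + 5·y_hops = 55; 4·y_bottling + 1·y_hops = 38.
Solving: y_bottling = 7.5, y_hops = 8.
Δz = y_hops·Δb = 8 × (-1) = -8, so new z* = 1597 − 8 = 1589.

1589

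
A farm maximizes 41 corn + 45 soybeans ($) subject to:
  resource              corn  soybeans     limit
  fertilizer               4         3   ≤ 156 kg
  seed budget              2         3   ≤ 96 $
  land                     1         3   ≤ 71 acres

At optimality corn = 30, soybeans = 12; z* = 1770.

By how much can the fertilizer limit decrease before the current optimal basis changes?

10

Binding constraints: fertilizer, seed budget. The basis is B = [[4,3],[2,3]] with det 6.
Per unit decrease in fertilizer, x* moves by d = (-0.5, 0.3333).
The basis stays optimal until land becomes binding; allowable decrease = 10 kg.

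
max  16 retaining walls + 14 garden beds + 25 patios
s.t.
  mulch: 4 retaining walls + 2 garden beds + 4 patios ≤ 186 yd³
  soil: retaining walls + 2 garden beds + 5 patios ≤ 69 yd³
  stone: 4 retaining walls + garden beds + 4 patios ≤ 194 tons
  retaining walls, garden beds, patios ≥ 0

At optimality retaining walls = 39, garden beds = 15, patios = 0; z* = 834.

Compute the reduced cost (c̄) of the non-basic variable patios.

-7

Binding: mulch and soil. Non-binding: stone (23 unused).
Slack constraints have shadow price 0 (complementary slackness).
The binding rows give the dual system: 4·y_mulch + 1·y_soil = 16 and 2·y_mulch + 2·y_soil = 14.
Solving: y_mulch = 3, y_soil = 4.
Reduced cost of patios: c₃ − yᵀa₃ = 25 − (3·4 + 4·5) = 25 − 32 = -7.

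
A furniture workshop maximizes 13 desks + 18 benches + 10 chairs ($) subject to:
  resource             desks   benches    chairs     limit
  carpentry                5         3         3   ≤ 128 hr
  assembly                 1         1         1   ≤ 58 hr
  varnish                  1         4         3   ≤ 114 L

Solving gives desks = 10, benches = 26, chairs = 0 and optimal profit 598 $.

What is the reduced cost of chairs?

-5

At the optimum: carpentry uses 128 of 128 (binding); assembly uses 36 of 58 (slack = 22); varnish uses 114 of 114 (binding).
Since assembly is not tight, its dual is 0.
The binding rows give the dual system: 5·y_carpentry + 1·y_varnish = 13 and 3·y_carpentry + 4·y_varnish = 18.
Solving: y_carpentry = 2, y_varnish = 3.
Reduced cost of chairs: c₃ − yᵀa₃ = 10 − (2·3 + 3·3) = 10 − 15 = -5.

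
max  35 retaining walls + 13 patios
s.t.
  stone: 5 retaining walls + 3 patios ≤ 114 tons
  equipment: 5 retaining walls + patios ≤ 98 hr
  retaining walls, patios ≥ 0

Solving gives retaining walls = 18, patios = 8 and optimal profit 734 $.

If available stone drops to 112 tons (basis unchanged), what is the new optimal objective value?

At the optimum: stone uses 114 of 114 (binding); equipment uses 98 of 98 (binding).
Dual feasibility on the basic columns requires 5·y_stone + 5·y_equipment = 35, 3·y_stone + 1·y_equipment = 13.
This yields shadow prices y_stone = 3, y_equipment = 4.
Δz = y_stone·Δb = 3 × (-2) = -6, so new z* = 734 − 6 = 728.

728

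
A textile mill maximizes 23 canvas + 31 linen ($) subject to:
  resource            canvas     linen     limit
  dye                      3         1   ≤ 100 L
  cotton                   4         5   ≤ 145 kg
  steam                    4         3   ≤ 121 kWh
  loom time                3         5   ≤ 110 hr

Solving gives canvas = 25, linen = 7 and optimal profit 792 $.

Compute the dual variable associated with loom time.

5

Check each constraint at x*: dye 82/100 (slack 18); cotton 135/145 (slack 10); steam 121/121 (tight); loom time 110/110 (tight).
Slack constraints have shadow price 0 (complementary slackness).
Dual feasibility on the basic columns requires 4·y_steam + 3·y_loom time = 23, 3·y_steam + 5·y_loom time = 31.
This yields shadow prices y_steam = 2, y_loom time = 5.
Shadow price of loom time = 5.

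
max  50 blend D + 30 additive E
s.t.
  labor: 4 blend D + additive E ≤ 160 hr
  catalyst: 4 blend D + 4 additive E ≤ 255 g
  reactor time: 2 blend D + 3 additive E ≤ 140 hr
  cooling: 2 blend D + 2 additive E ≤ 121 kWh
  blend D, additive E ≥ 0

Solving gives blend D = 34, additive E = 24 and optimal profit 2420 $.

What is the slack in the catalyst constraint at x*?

23

catalyst used = 4·34 + 4·24 = 232; slack = 255 − 232 = 23.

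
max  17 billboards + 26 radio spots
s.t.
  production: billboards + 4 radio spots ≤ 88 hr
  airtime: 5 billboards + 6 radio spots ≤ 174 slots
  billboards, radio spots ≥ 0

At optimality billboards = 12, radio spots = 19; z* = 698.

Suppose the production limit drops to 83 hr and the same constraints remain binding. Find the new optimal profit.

Check each constraint at x*: production 88/88 (tight); airtime 174/174 (tight).
Dual feasibility on the basic columns requires 1·y_production + 5·y_airtime = 17, 4·y_production + 6·y_airtime = 26.
→ y_production = 2 and y_airtime = 3.
Δz = y_production·Δb = 2 × (-5) = -10, so new z* = 698 − 10 = 688.

688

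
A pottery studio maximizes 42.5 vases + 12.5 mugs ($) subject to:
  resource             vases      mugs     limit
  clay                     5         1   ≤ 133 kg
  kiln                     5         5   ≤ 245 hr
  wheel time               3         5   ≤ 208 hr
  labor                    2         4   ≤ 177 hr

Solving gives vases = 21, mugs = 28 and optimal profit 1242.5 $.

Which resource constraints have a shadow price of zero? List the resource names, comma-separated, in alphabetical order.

clay: 133/133 (binding)
kiln: 245/245 (binding)
wheel time: 203/208 (slack 5)
labor: 154/177 (slack 23)
By complementary slackness, a constraint with positive slack has shadow price 0 → labor, wheel time.

labor, wheel time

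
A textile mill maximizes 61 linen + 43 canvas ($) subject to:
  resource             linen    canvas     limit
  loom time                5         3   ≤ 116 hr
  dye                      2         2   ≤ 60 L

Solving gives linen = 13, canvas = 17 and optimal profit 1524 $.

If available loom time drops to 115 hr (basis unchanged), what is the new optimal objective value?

1515

Check each constraint at x*: loom time 116/116 (tight); dye 60/60 (tight).
The binding rows give the dual system: 5·y_loom time + 2·y_dye = 61 and 3·y_loom time + 2·y_dye = 43.
Solving: y_loom time = 9, y_dye = 8.
Δz = y_loom time·Δb = 9 × (-1) = -9, so new z* = 1524 − 9 = 1515.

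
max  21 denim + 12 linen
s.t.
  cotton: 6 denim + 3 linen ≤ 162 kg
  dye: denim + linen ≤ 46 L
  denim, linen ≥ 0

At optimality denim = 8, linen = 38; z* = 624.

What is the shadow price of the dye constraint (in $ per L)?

At the optimum: cotton uses 162 of 162 (binding); dye uses 46 of 46 (binding).
From A_Bᵀ y = c: 6·y_cotton + 1·y_dye = 21; 3·y_cotton + 1·y_dye = 12.
→ y_cotton = 3 and y_dye = 3.
Shadow price of dye = 3.

3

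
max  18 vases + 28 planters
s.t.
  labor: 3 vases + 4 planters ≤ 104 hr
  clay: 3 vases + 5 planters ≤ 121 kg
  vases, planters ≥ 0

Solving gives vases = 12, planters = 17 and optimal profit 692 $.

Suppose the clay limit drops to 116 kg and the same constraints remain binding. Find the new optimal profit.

Check each constraint at x*: labor 104/104 (tight); clay 121/121 (tight).
From A_Bᵀ y = c: 3·y_labor + 3·y_clay = 18; 4·y_labor + 5·y_clay = 28.
Solving: y_labor = 2, y_clay = 4.
Δz = y_clay·Δb = 4 × (-5) = -20, so new z* = 692 − 20 = 672.

672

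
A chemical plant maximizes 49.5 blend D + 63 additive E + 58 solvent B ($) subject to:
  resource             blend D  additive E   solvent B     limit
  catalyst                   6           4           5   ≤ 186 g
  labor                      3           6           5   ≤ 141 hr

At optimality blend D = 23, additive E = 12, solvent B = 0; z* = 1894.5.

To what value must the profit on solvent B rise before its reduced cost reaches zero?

60

Both catalyst and labor are binding at x*.
Dual feasibility on the basic columns requires 6·y_catalyst + 3·y_labor = 49.5, 4·y_catalyst + 6·y_labor = 63.
→ y_catalyst = 4.5 and y_labor = 7.5.
solvent B enters the basis when its profit ≥ yᵀa₃ = 4.5·5 + 7.5·5 = 60.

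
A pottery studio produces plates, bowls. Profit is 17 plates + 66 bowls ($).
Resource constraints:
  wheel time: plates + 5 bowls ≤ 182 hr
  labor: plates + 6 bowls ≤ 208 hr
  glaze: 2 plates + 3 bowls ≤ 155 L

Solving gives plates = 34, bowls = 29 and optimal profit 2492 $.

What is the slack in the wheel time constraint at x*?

wheel time used = 1·34 + 5·29 = 179; slack = 182 − 179 = 3.

3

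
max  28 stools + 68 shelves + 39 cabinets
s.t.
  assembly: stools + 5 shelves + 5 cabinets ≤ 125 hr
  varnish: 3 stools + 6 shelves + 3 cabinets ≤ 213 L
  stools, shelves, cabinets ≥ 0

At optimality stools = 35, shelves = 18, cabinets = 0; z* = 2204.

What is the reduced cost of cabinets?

-5

At the optimum: assembly uses 125 of 125 (binding); varnish uses 213 of 213 (binding).
From A_Bᵀ y = c: 1·y_assembly + 3·y_varnish = 28; 5·y_assembly + 6·y_varnish = 68.
Solving: y_assembly = 4, y_varnish = 8.
Reduced cost of cabinets: c₃ − yᵀa₃ = 39 − (4·5 + 8·3) = 39 − 44 = -5.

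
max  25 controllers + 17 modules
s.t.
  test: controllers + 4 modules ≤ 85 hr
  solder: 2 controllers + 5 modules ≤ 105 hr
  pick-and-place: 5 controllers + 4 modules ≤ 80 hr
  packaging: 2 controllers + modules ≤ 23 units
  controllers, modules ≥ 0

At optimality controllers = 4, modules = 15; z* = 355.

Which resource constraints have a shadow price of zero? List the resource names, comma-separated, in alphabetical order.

solder, test

test: 64/85 (slack 21)
solder: 83/105 (slack 22)
pick-and-place: 80/80 (binding)
packaging: 23/23 (binding)
By complementary slackness, a constraint with positive slack has shadow price 0 → solder, test.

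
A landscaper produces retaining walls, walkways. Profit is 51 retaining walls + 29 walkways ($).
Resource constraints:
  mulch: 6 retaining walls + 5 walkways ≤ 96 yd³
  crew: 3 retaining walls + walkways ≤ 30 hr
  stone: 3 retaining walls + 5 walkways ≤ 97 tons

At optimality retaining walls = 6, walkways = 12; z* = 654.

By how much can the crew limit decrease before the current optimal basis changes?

Binding constraints: mulch, crew. The basis is B = [[6,5],[3,1]] with det -9.
Per unit decrease in crew, x* moves by d = (-0.5556, 0.6667).
The basis stays optimal until retaining walls reaches 0; allowable decrease = 10.8 hr.

10.8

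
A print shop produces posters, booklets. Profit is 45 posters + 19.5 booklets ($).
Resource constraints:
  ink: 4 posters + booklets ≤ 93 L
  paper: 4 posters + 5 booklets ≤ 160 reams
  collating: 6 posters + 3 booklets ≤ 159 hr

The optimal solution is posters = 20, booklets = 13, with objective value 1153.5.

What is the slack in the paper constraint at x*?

15

paper used = 4·20 + 5·13 = 145; slack = 160 − 145 = 15.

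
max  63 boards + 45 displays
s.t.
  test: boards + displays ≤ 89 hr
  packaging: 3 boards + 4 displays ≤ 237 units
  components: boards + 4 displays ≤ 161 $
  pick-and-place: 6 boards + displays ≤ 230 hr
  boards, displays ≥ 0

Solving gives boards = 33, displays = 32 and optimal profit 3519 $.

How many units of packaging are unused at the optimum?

packaging used = 3·33 + 4·32 = 227; slack = 237 − 227 = 10.

10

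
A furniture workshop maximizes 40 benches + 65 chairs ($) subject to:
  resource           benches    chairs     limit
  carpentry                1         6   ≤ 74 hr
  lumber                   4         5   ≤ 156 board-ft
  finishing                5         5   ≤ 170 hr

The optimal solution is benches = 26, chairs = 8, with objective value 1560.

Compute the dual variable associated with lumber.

Check each constraint at x*: carpentry 74/74 (tight); lumber 144/156 (slack 12); finishing 170/170 (tight).
Since lumber is not tight, its dual is 0.
The binding rows give the dual system: 1·y_carpentry + 5·y_finishing = 40 and 6·y_carpentry + 5·y_finishing = 65.
This yields shadow prices y_carpentry = 5, y_finishing = 7.
Shadow price of lumber = 0.

0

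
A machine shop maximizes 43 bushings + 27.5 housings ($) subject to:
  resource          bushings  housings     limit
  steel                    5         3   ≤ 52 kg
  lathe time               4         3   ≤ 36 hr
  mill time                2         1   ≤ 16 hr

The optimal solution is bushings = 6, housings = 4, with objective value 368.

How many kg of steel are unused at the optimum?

10

steel used = 5·6 + 3·4 = 42; slack = 52 − 42 = 10.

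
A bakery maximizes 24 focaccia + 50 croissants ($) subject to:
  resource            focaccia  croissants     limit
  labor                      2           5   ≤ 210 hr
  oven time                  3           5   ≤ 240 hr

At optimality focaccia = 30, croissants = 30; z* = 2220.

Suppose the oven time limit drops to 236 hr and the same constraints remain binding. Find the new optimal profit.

Both labor and oven time are binding at x*.
The binding rows give the dual system: 2·y_labor + 3·y_oven time = 24 and 5·y_labor + 5·y_oven time = 50.
Solving: y_labor = 6, y_oven time = 4.
Δz = y_oven time·Δb = 4 × (-4) = -16, so new z* = 2220 − 16 = 2204.

2204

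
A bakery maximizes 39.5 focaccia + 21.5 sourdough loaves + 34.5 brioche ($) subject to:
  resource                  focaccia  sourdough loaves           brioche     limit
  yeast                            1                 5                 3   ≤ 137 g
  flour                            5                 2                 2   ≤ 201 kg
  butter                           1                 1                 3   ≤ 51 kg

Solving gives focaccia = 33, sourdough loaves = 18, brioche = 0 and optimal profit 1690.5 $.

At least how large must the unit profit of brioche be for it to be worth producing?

40.5

Binding: flour and butter. Non-binding: yeast (14 unused).
Slack constraints have shadow price 0 (complementary slackness).
The binding rows give the dual system: 5·y_flour + 1·y_butter = 39.5 and 2·y_flour + 1·y_butter = 21.5.
This yields shadow prices y_flour = 6, y_butter = 9.5.
brioche enters the basis when its profit ≥ yᵀa₃ = 6·2 + 9.5·3 = 40.5.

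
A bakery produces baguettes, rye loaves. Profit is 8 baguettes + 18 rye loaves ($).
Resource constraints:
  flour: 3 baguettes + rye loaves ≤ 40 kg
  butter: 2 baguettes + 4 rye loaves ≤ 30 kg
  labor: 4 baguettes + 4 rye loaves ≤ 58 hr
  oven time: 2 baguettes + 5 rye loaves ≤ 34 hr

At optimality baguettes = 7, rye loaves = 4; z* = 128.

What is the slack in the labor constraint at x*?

labor used = 4·7 + 4·4 = 44; slack = 58 − 44 = 14.

14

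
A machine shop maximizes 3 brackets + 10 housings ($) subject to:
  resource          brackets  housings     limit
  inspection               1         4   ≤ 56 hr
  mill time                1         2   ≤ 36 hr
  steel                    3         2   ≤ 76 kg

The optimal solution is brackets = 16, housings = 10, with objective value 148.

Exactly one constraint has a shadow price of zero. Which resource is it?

inspection: 56/56 (binding)
mill time: 36/36 (binding)
steel: 68/76 (slack 8)
By complementary slackness, a constraint with positive slack has shadow price 0 → steel.

steel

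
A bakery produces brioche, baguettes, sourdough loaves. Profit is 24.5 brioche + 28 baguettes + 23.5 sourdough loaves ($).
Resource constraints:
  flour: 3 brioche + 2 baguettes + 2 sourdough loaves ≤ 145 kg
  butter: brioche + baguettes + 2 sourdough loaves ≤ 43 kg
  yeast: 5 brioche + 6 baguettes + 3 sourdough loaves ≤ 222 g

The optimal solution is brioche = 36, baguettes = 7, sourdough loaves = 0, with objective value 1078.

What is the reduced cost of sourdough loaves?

-1

At the optimum: flour uses 122 of 145 (slack = 23); butter uses 43 of 43 (binding); yeast uses 222 of 222 (binding).
Slack constraints have shadow price 0 (complementary slackness).
Dual feasibility on the basic columns requires 1·y_butter + 5·y_yeast = 24.5, 1·y_butter + 6·y_yeast = 28.
This yields shadow prices y_butter = 7, y_yeast = 3.5.
Reduced cost of sourdough loaves: c₃ − yᵀa₃ = 23.5 − (7·2 + 3.5·3) = 23.5 − 24.5 = -1.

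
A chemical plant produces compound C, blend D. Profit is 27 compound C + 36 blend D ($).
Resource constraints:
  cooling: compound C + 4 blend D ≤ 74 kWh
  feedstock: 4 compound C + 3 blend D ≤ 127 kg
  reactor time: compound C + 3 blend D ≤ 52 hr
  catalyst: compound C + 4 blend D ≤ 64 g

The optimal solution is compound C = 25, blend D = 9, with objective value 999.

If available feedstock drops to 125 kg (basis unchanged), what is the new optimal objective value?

At the optimum: cooling uses 61 of 74 (slack = 13); feedstock uses 127 of 127 (binding); reactor time uses 52 of 52 (binding); catalyst uses 61 of 64 (slack = 3).
Since cooling, catalyst are not tight, their duals are 0.
The binding rows give the dual system: 4·y_feedstock + 1·y_reactor time = 27 and 3·y_feedstock + 3·y_reactor time = 36.
This yields shadow prices y_feedstock = 5, y_reactor time = 7.
Δz = y_feedstock·Δb = 5 × (-2) = -10, so new z* = 999 − 10 = 989.

989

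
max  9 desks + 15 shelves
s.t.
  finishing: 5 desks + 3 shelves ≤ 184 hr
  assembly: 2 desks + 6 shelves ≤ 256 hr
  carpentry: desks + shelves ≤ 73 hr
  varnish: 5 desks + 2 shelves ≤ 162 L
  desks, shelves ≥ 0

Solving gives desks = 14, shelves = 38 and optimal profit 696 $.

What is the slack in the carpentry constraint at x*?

carpentry used = 1·14 + 1·38 = 52; slack = 73 − 52 = 21.

21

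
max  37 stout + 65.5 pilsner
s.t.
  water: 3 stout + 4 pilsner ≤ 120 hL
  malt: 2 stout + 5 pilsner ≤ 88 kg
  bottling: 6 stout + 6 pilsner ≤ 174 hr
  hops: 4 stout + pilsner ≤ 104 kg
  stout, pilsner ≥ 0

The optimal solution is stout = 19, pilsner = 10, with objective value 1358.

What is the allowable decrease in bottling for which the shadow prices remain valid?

Binding constraints: malt, bottling. The basis is B = [[2,5],[6,6]] with det -18.
Per unit decrease in bottling, x* moves by d = (-0.2778, 0.1111).
The basis stays optimal until stout reaches 0; allowable decrease = 68.4 hr.

68.4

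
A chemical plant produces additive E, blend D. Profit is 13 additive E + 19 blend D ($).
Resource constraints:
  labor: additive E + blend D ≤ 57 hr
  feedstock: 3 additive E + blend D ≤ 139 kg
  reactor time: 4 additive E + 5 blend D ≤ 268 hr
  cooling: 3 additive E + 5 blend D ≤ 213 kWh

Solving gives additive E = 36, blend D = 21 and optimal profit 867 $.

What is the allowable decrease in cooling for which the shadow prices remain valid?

Binding constraints: labor, cooling. The basis is B = [[1,1],[3,5]] with det 2.
Per unit decrease in cooling, x* moves by d = (0.5, -0.5).
The basis stays optimal until feedstock becomes binding; allowable decrease = 10 kWh.

10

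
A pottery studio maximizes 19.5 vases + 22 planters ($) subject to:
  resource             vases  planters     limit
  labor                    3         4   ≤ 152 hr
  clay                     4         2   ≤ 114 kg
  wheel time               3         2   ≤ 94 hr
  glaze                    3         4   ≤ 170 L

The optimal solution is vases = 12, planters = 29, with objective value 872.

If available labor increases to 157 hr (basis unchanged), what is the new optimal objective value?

894.5

Binding: labor and wheel time. Non-binding: clay (8 unused), glaze (18 unused).
Since clay, glaze are not tight, their duals are 0.
From A_Bᵀ y = c: 3·y_labor + 3·y_wheel time = 19.5; 4·y_labor + 2·y_wheel time = 22.
Solving: y_labor = 4.5, y_wheel time = 2.
Δz = y_labor·Δb = 4.5 × (5) = 22.5, so new z* = 872 + 22.5 = 894.5.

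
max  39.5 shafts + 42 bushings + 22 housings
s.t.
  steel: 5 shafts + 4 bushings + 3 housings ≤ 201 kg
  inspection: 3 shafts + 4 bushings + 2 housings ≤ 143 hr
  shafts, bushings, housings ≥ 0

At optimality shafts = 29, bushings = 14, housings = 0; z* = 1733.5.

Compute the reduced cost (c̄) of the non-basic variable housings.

Check each constraint at x*: steel 201/201 (tight); inspection 143/143 (tight).
From A_Bᵀ y = c: 5·y_steel + 3·y_inspection = 39.5; 4·y_steel + 4·y_inspection = 42.
Solving: y_steel = 4, y_inspection = 6.5.
Reduced cost of housings: c₃ − yᵀa₃ = 22 − (4·3 + 6.5·2) = 22 − 25 = -3.

-3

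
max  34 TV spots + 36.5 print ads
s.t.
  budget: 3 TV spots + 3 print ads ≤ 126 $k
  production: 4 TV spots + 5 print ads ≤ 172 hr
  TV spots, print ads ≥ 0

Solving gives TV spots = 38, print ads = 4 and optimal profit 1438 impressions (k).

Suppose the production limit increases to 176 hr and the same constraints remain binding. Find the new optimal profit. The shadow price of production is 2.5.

Δb = 4, so new z* = 1438 + (2.5)·(4) = 1438 + 10 = 1448.

1448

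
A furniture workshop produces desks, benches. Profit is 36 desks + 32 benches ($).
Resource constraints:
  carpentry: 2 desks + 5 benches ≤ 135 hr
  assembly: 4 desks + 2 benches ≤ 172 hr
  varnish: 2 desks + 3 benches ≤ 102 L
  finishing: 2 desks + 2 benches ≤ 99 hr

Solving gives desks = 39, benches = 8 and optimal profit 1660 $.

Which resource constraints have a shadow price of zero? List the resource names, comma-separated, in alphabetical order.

carpentry, finishing

carpentry: 118/135 (slack 17)
assembly: 172/172 (binding)
varnish: 102/102 (binding)
finishing: 94/99 (slack 5)
By complementary slackness, a constraint with positive slack has shadow price 0 → carpentry, finishing.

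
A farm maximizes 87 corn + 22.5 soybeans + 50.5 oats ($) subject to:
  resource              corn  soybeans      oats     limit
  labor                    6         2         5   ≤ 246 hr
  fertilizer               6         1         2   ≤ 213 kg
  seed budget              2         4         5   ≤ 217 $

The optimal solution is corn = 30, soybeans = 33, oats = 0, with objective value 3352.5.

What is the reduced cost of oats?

At the optimum: labor uses 246 of 246 (binding); fertilizer uses 213 of 213 (binding); seed budget uses 192 of 217 (slack = 25).
By complementary slackness, y = 0 for the non-binding constraint.
From A_Bᵀ y = c: 6·y_labor + 6·y_fertilizer = 87; 2·y_labor + 1·y_fertilizer = 22.5.
Solving: y_labor = 8, y_fertilizer = 6.5.
Reduced cost of oats: c₃ − yᵀa₃ = 50.5 − (8·5 + 6.5·2) = 50.5 − 53 = -2.5.

-2.5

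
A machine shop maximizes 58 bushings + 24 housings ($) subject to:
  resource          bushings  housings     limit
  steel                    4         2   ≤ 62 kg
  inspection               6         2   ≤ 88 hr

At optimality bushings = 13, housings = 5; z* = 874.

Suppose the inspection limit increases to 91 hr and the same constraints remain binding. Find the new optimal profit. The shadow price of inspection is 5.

889

Δb = 3, so new z* = 874 + (5)·(3) = 874 + 15 = 889.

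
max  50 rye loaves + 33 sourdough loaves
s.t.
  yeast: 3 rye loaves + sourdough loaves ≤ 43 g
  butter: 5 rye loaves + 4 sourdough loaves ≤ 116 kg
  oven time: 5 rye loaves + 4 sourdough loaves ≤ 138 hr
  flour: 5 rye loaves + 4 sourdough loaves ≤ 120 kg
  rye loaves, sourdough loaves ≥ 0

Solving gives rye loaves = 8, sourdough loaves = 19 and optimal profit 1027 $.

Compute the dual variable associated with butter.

7

Check each constraint at x*: yeast 43/43 (tight); butter 116/116 (tight); oven time 116/138 (slack 22); flour 116/120 (slack 4).
By complementary slackness, y = 0 for the non-binding constraints.
Dual feasibility on the basic columns requires 3·y_yeast + 5·y_butter = 50, 1·y_yeast + 4·y_butter = 33.
→ y_yeast = 5 and y_butter = 7.
Shadow price of butter = 7.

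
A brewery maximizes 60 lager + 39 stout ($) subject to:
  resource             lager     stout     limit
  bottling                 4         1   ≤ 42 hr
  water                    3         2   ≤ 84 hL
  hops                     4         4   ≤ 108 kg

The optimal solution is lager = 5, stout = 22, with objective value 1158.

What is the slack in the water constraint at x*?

25

water used = 3·5 + 2·22 = 59; slack = 84 − 59 = 25.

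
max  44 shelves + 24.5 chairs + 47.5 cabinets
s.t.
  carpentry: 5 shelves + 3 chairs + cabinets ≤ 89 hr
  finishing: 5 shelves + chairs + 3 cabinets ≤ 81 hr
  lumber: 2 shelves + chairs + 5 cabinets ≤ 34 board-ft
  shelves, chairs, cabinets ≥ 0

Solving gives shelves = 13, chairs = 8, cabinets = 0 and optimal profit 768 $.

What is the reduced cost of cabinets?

At the optimum: carpentry uses 89 of 89 (binding); finishing uses 73 of 81 (slack = 8); lumber uses 34 of 34 (binding).
Slack constraints have shadow price 0 (complementary slackness).
Dual feasibility on the basic columns requires 5·y_carpentry + 2·y_lumber = 44, 3·y_carpentry + 1·y_lumber = 24.5.
→ y_carpentry = 5 and y_lumber = 9.5.
Reduced cost of cabinets: c₃ − yᵀa₃ = 47.5 − (5·1 + 9.5·5) = 47.5 − 52.5 = -5.

-5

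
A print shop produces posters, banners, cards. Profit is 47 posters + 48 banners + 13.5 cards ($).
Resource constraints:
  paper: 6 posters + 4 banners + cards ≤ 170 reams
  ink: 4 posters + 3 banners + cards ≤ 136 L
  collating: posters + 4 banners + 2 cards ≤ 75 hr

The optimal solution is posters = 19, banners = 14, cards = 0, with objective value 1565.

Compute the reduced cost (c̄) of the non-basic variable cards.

Binding: paper and collating. Non-binding: ink (18 unused).
Slack constraints have shadow price 0 (complementary slackness).
From A_Bᵀ y = c: 6·y_paper + 1·y_collating = 47; 4·y_paper + 4·y_collating = 48.
→ y_paper = 7 and y_collating = 5.
Reduced cost of cards: c₃ − yᵀa₃ = 13.5 − (7·1 + 5·2) = 13.5 − 17 = -3.5.

-3.5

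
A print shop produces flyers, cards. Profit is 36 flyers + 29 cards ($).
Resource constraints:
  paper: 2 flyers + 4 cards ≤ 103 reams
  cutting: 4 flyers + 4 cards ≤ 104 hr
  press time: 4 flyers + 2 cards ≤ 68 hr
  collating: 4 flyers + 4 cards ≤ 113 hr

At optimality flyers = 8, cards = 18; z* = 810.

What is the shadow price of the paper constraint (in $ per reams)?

0

Binding: cutting and press time. Non-binding: paper (15 unused), collating (9 unused).
Slack constraints have shadow price 0 (complementary slackness).
From A_Bᵀ y = c: 4·y_cutting + 4·y_press time = 36; 4·y_cutting + 2·y_press time = 29.
This yields shadow prices y_cutting = 5.5, y_press time = 3.5.
Shadow price of paper = 0.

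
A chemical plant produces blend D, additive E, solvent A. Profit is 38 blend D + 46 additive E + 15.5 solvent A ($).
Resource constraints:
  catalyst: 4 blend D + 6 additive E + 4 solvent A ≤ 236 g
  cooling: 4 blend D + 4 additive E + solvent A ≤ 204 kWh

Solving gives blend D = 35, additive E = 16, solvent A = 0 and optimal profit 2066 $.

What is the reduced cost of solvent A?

-6

Both catalyst and cooling are binding at x*.
From A_Bᵀ y = c: 4·y_catalyst + 4·y_cooling = 38; 6·y_catalyst + 4·y_cooling = 46.
Solving: y_catalyst = 4, y_cooling = 5.5.
Reduced cost of solvent A: c₃ − yᵀa₃ = 15.5 − (4·4 + 5.5·1) = 15.5 − 21.5 = -6.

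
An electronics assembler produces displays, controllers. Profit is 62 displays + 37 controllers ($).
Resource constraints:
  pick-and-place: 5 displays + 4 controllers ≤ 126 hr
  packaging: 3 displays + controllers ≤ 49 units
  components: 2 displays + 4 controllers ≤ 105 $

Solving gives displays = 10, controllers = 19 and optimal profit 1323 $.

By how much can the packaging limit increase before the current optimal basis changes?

26.6

Binding constraints: pick-and-place, packaging. The basis is B = [[5,4],[3,1]] with det -7.
Per unit increase in packaging, x* moves by d = (0.5714, -0.7143).
The basis stays optimal until controllers reaches 0; allowable increase = 26.6 units.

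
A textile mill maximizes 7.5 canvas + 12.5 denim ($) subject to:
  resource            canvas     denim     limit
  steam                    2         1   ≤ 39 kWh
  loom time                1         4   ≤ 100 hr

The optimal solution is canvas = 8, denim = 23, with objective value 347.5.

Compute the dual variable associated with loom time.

Check each constraint at x*: steam 39/39 (tight); loom time 100/100 (tight).
Dual feasibility on the basic columns requires 2·y_steam + 1·y_loom time = 7.5, 1·y_steam + 4·y_loom time = 12.5.
→ y_steam = 2.5 and y_loom time = 2.5.
Shadow price of loom time = 2.5.

2.5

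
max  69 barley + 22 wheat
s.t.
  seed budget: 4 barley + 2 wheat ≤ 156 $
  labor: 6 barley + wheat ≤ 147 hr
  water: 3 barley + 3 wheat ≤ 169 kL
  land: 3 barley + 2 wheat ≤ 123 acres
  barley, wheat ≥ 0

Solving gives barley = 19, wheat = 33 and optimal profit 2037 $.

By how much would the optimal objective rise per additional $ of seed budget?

At the optimum: seed budget uses 142 of 156 (slack = 14); labor uses 147 of 147 (binding); water uses 156 of 169 (slack = 13); land uses 123 of 123 (binding).
Slack constraints have shadow price 0 (complementary slackness).
From A_Bᵀ y = c: 6·y_labor + 3·y_land = 69; 1·y_labor + 2·y_land = 22.
→ y_labor = 8 and y_land = 7.
Shadow price of seed budget = 0.

0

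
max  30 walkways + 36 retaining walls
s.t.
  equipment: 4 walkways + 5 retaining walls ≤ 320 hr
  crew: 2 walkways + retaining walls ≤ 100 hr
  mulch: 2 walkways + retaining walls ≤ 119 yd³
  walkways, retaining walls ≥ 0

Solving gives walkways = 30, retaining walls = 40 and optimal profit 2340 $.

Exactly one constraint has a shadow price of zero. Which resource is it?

mulch

equipment: 320/320 (binding)
crew: 100/100 (binding)
mulch: 100/119 (slack 19)
By complementary slackness, a constraint with positive slack has shadow price 0 → mulch.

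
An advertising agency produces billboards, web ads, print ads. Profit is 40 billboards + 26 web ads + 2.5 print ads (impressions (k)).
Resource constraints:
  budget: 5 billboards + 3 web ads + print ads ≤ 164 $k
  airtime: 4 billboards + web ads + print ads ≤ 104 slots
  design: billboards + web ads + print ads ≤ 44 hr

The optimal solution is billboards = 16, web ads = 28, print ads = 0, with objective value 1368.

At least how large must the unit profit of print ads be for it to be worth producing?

At the optimum: budget uses 164 of 164 (binding); airtime uses 92 of 104 (slack = 12); design uses 44 of 44 (binding).
By complementary slackness, y = 0 for the non-binding constraint.
Dual feasibility on the basic columns requires 5·y_budget + 1·y_design = 40, 3·y_budget + 1·y_design = 26.
→ y_budget = 7 and y_design = 5.
print ads enters the basis when its profit ≥ yᵀa₃ = 7·1 + 5·1 = 12.

12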